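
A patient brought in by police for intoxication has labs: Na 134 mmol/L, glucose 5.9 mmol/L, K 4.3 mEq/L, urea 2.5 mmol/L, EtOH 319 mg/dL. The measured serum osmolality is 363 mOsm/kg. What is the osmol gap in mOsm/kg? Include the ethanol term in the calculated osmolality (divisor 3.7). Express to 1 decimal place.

0.4 mOsm/kg

Calculated osmolality = 2·Na + glucose + urea + ethanol/3.7
= 2·134 + 5.9 + 2.5 + 319/3.7
= 268 + 5.90 + 2.50 + 86.22
= 362.62 mOsm/kg ≈ 362.6 mOsm/kg
Osmolar gap = measured − calculated = 363 − 362.6 = 0.4 mOsm/kg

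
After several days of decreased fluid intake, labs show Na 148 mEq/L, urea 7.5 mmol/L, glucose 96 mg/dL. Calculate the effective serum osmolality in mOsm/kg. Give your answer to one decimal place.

301.3 mOsm/kg

Effective osmolality excludes urea (freely permeant across cell membranes):
2·Na + glucose/18
= 2·148 + 96/18
= 296 + 5.33
= 301.33 mOsm/kg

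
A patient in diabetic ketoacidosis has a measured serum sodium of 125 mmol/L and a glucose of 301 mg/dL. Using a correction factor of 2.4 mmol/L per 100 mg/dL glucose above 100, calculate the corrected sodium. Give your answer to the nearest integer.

130 mmol/L

Corrected Na = measured Na + 2.4 · (glucose − 100)/100
= 125 + 2.4 · (301 − 100)/100
= 125 + 4.8
= 129.8 mmol/L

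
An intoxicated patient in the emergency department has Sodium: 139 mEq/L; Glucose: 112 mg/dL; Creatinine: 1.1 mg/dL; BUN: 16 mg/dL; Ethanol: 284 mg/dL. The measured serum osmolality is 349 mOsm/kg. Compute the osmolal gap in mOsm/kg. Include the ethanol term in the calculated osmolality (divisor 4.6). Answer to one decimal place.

-2.7 mOsm/kg

Calculated osmolality = 2·Na + glucose/18 + BUN/2.8 + ethanol/4.6
= 2·139 + 112/18 + 16/2.8 + 284/4.6
= 278 + 6.22 + 5.71 + 61.74
= 351.67 mOsm/kg ≈ 351.7 mOsm/kg
Osmolar gap = measured − calculated = 349 − 351.7 = -2.7 mOsm/kg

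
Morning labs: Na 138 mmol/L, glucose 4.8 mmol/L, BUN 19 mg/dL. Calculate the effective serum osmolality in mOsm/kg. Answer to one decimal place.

280.8 mOsm/kg

Effective osmolality excludes urea (freely permeant across cell membranes):
2·Na + glucose
= 2·138 + 4.8
= 276 + 4.8
= 280.8 mOsm/kg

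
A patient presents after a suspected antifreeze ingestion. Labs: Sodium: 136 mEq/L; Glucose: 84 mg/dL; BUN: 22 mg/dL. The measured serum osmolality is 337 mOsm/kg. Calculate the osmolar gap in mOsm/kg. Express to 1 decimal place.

Calculated osmolality = 2·Na + glucose/18 + BUN/2.8
= 2·136 + 84/18 + 22/2.8
= 272 + 4.67 + 7.86
= 284.53 mOsm/kg ≈ 284.5 mOsm/kg
Osmolar gap = measured − calculated = 337 − 284.5 = 52.5 mOsm/kg

52.5 mOsm/kg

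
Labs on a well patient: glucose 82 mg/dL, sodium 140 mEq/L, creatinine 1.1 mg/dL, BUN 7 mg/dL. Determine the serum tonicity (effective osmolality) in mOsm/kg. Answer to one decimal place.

284.6 mOsm/kg

Effective osmolality excludes urea (freely permeant across cell membranes):
2·Na + glucose/18
= 2·140 + 82/18
= 280 + 4.56
= 284.56 mOsm/kg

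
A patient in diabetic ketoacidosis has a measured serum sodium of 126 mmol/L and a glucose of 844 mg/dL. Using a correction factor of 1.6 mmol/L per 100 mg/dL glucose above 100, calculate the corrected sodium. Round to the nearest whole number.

138 mmol/L

Corrected Na = measured Na + 1.6 · (glucose − 100)/100
= 126 + 1.6 · (844 − 100)/100
= 126 + 11.9
= 137.9 mmol/L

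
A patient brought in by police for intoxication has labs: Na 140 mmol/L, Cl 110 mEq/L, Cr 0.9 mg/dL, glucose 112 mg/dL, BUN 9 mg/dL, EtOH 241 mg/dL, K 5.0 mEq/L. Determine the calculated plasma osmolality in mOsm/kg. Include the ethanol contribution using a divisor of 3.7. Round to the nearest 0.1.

Calculated osmolality = 2·Na + glucose/18 + BUN/2.8 + ethanol/3.7
= 2·140 + 112/18 + 9/2.8 + 241/3.7
= 280 + 6.22 + 3.21 + 65.14
= 354.57 mOsm/kg

354.6 mOsm/kg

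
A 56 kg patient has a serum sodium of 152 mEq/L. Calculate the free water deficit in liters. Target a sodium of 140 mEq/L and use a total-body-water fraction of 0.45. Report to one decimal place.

2.2 L

TBW = 0.45 · 56 = 25.2 L
Free water deficit = TBW · (Na/140 − 1)
= 25.2 · (152/140 − 1)
= 25.2 · 0.0857
= 2.16 L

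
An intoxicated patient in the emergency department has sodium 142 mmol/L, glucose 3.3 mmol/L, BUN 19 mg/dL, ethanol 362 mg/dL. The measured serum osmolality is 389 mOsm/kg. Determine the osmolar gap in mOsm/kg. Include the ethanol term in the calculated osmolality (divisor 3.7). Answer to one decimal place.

Calculated osmolality = 2·Na + glucose + BUN/2.8 + ethanol/3.7
= 2·142 + 3.3 + 19/2.8 + 362/3.7
= 284 + 3.30 + 6.79 + 97.84
= 391.93 mOsm/kg ≈ 391.9 mOsm/kg
Osmolar gap = measured − calculated = 389 − 391.9 = -2.9 mOsm/kg

-2.9 mOsm/kg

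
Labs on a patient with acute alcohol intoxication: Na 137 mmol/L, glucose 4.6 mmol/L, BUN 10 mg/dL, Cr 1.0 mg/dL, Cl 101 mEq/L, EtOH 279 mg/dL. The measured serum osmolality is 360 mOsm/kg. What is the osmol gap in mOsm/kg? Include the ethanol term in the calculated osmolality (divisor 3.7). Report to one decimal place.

Calculated osmolality = 2·Na + glucose + BUN/2.8 + ethanol/3.7
= 2·137 + 4.6 + 10/2.8 + 279/3.7
= 274 + 4.60 + 3.57 + 75.41
= 357.58 mOsm/kg ≈ 357.6 mOsm/kg
Osmolar gap = measured − calculated = 360 − 357.6 = 2.4 mOsm/kg

2.4 mOsm/kg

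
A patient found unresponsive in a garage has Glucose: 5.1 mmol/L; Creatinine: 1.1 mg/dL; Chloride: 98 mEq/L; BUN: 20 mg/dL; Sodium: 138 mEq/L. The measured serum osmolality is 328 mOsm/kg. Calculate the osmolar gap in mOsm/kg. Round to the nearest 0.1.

Calculated osmolality = 2·Na + glucose + BUN/2.8
= 2·138 + 5.1 + 20/2.8
= 276 + 5.10 + 7.14
= 288.24 mOsm/kg ≈ 288.2 mOsm/kg
Osmolar gap = measured − calculated = 328 − 288.2 = 39.8 mOsm/kg

39.8 mOsm/kg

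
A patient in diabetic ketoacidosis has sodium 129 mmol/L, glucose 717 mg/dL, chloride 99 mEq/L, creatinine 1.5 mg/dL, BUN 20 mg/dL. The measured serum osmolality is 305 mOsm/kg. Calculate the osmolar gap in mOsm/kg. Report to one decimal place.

Calculated osmolality = 2·Na + glucose/18 + BUN/2.8
= 2·129 + 717/18 + 20/2.8
= 258 + 39.83 + 7.14
= 304.97 mOsm/kg ≈ 305.0 mOsm/kg
Osmolar gap = measured − calculated = 305 − 305.0 = 0.0 mOsm/kg

0.0 mOsm/kg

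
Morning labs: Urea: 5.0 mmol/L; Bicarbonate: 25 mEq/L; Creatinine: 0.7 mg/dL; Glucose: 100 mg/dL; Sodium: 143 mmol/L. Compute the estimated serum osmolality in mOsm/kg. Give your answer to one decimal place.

Calculated osmolality = 2·Na + glucose/18 + urea
= 2·143 + 100/18 + 5
= 286 + 5.56 + 5
= 296.56 mOsm/kg

296.6 mOsm/kg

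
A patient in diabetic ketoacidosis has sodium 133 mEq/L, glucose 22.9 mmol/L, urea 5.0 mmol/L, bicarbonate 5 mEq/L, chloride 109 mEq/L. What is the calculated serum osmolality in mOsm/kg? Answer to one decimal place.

293.9 mOsm/kg

Calculated osmolality = 2·Na + glucose + urea
= 2·133 + 22.9 + 5
= 266 + 22.90 + 5
= 293.9 mOsm/kg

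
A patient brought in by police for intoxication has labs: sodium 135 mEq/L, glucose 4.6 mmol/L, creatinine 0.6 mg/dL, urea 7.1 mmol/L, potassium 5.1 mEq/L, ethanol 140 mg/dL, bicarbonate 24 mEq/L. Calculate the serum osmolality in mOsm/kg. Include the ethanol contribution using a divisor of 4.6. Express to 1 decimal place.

Calculated osmolality = 2·Na + glucose + urea + ethanol/4.6
= 2·135 + 4.6 + 7.1 + 140/4.6
= 270 + 4.60 + 7.10 + 30.43
= 312.13 mOsm/kg

312.1 mOsm/kg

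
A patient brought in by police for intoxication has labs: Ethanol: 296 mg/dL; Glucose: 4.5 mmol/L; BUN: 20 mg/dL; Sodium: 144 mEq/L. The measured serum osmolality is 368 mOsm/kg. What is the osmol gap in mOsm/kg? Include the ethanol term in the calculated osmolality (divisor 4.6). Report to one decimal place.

4.0 mOsm/kg

Calculated osmolality = 2·Na + glucose + BUN/2.8 + ethanol/4.6
= 2·144 + 4.5 + 20/2.8 + 296/4.6
= 288 + 4.50 + 7.14 + 64.35
= 363.99 mOsm/kg ≈ 364.0 mOsm/kg
Osmolar gap = measured − calculated = 368 − 364.0 = 4.0 mOsm/kg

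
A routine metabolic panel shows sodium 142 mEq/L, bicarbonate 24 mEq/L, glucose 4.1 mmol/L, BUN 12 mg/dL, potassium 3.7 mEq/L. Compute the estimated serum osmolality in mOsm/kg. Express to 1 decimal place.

Calculated osmolality = 2·Na + glucose + BUN/2.8
= 2·142 + 4.1 + 12/2.8
= 284 + 4.10 + 4.29
= 292.39 mOsm/kg

292.4 mOsm/kg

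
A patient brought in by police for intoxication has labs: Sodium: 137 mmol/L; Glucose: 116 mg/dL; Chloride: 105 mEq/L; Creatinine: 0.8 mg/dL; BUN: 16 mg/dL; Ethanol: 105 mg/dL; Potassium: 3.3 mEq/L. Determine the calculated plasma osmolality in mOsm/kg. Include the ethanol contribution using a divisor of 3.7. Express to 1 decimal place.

314.5 mOsm/kg

Calculated osmolality = 2·Na + glucose/18 + BUN/2.8 + ethanol/3.7
= 2·137 + 116/18 + 16/2.8 + 105/3.7
= 274 + 6.44 + 5.71 + 28.38
= 314.53 mOsm/kg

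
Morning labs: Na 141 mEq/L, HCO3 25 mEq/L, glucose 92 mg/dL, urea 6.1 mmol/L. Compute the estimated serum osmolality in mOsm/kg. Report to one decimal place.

Calculated osmolality = 2·Na + glucose/18 + urea
= 2·141 + 92/18 + 6.1
= 282 + 5.11 + 6.10
= 293.21 mOsm/kg

293.2 mOsm/kg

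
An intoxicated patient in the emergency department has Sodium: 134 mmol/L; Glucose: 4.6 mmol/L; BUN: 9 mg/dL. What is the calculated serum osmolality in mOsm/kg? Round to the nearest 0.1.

Calculated osmolality = 2·Na + glucose + BUN/2.8
= 2·134 + 4.6 + 9/2.8
= 268 + 4.60 + 3.21
= 275.81 mOsm/kg

275.8 mOsm/kg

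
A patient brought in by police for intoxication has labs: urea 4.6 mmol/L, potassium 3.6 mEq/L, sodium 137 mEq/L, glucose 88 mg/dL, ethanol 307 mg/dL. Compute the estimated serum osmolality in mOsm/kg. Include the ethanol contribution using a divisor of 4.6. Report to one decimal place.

Calculated osmolality = 2·Na + glucose/18 + urea + ethanol/4.6
= 2·137 + 88/18 + 4.6 + 307/4.6
= 274 + 4.89 + 4.60 + 66.74
= 350.23 mOsm/kg

350.2 mOsm/kg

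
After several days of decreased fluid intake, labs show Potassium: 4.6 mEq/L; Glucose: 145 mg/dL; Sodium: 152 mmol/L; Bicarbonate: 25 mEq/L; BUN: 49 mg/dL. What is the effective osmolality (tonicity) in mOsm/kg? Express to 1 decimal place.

312.1 mOsm/kg

Effective osmolality excludes urea (freely permeant across cell membranes):
2·Na + glucose/18
= 2·152 + 145/18
= 304 + 8.06
= 312.06 mOsm/kg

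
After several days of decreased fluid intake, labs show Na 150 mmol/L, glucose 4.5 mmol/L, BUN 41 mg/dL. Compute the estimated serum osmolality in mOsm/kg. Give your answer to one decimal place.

Calculated osmolality = 2·Na + glucose + BUN/2.8
= 2·150 + 4.5 + 41/2.8
= 300 + 4.50 + 14.64
= 319.14 mOsm/kg

319.1 mOsm/kg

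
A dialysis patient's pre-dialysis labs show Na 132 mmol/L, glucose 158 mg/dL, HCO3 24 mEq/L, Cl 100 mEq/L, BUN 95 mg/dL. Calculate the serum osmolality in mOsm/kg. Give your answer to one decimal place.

Calculated osmolality = 2·Na + glucose/18 + BUN/2.8
= 2·132 + 158/18 + 95/2.8
= 264 + 8.78 + 33.93
= 306.71 mOsm/kg

306.7 mOsm/kg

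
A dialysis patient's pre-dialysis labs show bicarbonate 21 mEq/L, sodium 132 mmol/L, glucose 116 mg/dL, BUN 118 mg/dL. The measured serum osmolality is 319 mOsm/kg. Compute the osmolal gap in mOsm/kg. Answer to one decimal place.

6.4 mOsm/kg

Calculated osmolality = 2·Na + glucose/18 + BUN/2.8
= 2·132 + 116/18 + 118/2.8
= 264 + 6.44 + 42.14
= 312.58 mOsm/kg ≈ 312.6 mOsm/kg
Osmolar gap = measured − calculated = 319 − 312.6 = 6.4 mOsm/kg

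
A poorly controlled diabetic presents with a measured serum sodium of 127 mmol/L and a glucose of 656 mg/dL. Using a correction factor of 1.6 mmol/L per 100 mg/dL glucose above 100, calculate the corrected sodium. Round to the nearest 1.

136 mmol/L

Corrected Na = measured Na + 1.6 · (glucose − 100)/100
= 127 + 1.6 · (656 − 100)/100
= 127 + 8.9
= 135.9 mmol/L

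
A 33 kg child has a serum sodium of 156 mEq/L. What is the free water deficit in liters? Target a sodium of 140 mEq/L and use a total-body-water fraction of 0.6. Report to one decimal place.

2.3 L

TBW = 0.6 · 33 = 19.8 L
Free water deficit = TBW · (Na/140 − 1)
= 19.8 · (156/140 − 1)
= 19.8 · 0.1143
= 2.26 L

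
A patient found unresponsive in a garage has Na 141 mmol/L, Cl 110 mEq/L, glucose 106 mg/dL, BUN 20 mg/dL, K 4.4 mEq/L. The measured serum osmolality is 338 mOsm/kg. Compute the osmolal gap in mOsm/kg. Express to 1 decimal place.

Calculated osmolality = 2·Na + glucose/18 + BUN/2.8
= 2·141 + 106/18 + 20/2.8
= 282 + 5.89 + 7.14
= 295.03 mOsm/kg ≈ 295.0 mOsm/kg
Osmolar gap = measured − calculated = 338 − 295.0 = 43.0 mOsm/kg

43.0 mOsm/kg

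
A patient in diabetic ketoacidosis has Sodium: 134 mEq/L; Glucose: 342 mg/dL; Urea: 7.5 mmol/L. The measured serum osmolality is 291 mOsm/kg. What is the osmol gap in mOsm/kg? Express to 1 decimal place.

Calculated osmolality = 2·Na + glucose/18 + urea
= 2·134 + 342/18 + 7.5
= 268 + 19 + 7.50
= 294.5 mOsm/kg ≈ 294.5 mOsm/kg
Osmolar gap = measured − calculated = 291 − 294.5 = -3.5 mOsm/kg

-3.5 mOsm/kg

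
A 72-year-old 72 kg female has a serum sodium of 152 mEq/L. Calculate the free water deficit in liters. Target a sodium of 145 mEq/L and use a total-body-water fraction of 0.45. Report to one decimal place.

TBW = 0.45 · 72 = 32.4 L
Free water deficit = TBW · (Na/145 − 1)
= 32.4 · (152/145 − 1)
= 32.4 · 0.0483
= 1.56 L

1.6 L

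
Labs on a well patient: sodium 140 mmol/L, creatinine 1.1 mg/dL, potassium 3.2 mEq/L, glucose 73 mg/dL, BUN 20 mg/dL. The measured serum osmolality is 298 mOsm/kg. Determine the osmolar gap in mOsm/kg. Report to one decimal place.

Calculated osmolality = 2·Na + glucose/18 + BUN/2.8
= 2·140 + 73/18 + 20/2.8
= 280 + 4.06 + 7.14
= 291.2 mOsm/kg ≈ 291.2 mOsm/kg
Osmolar gap = measured − calculated = 298 − 291.2 = 6.8 mOsm/kg

6.8 mOsm/kg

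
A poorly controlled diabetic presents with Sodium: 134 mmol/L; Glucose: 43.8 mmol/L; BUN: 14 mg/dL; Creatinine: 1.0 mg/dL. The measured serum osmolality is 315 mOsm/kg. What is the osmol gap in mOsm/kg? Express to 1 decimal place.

-1.8 mOsm/kg

Calculated osmolality = 2·Na + glucose + BUN/2.8
= 2·134 + 43.8 + 14/2.8
= 268 + 43.80 + 5
= 316.8 mOsm/kg ≈ 316.8 mOsm/kg
Osmolar gap = measured − calculated = 315 − 316.8 = -1.8 mOsm/kg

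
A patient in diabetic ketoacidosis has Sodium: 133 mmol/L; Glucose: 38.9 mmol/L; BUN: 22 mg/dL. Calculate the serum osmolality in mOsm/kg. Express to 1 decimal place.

Calculated osmolality = 2·Na + glucose + BUN/2.8
= 2·133 + 38.9 + 22/2.8
= 266 + 38.90 + 7.86
= 312.76 mOsm/kg

312.8 mOsm/kg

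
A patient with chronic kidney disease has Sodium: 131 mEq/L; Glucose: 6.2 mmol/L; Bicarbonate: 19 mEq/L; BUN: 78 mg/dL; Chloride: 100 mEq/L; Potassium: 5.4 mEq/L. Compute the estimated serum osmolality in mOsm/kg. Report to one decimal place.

296.1 mOsm/kg

Calculated osmolality = 2·Na + glucose + BUN/2.8
= 2·131 + 6.2 + 78/2.8
= 262 + 6.20 + 27.86
= 296.06 mOsm/kg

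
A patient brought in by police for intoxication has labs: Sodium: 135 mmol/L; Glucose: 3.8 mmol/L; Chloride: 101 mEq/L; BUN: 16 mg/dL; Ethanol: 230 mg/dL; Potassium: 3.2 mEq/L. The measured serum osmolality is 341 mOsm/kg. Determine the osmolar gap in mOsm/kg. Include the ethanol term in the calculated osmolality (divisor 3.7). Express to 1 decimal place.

-0.7 mOsm/kg

Calculated osmolality = 2·Na + glucose + BUN/2.8 + ethanol/3.7
= 2·135 + 3.8 + 16/2.8 + 230/3.7
= 270 + 3.80 + 5.71 + 62.16
= 341.67 mOsm/kg ≈ 341.7 mOsm/kg
Osmolar gap = measured − calculated = 341 − 341.7 = -0.7 mOsm/kg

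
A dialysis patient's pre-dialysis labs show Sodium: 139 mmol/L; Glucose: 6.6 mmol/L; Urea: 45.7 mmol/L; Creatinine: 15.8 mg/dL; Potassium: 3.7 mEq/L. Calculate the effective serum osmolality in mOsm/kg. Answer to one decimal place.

284.6 mOsm/kg

Effective osmolality excludes urea (freely permeant across cell membranes):
2·Na + glucose
= 2·139 + 6.6
= 278 + 6.6
= 284.6 mOsm/kg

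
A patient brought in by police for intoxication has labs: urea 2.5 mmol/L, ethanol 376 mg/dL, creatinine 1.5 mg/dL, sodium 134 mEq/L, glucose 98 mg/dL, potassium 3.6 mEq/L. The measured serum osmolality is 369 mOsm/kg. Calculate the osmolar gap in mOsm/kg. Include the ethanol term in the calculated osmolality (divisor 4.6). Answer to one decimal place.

11.3 mOsm/kg

Calculated osmolality = 2·Na + glucose/18 + urea + ethanol/4.6
= 2·134 + 98/18 + 2.5 + 376/4.6
= 268 + 5.44 + 2.50 + 81.74
= 357.68 mOsm/kg ≈ 357.7 mOsm/kg
Osmolar gap = measured − calculated = 369 − 357.7 = 11.3 mOsm/kg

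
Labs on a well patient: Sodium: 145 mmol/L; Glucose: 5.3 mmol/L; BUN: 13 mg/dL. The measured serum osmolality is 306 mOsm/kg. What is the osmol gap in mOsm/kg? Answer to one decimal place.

6.1 mOsm/kg

Calculated osmolality = 2·Na + glucose + BUN/2.8
= 2·145 + 5.3 + 13/2.8
= 290 + 5.30 + 4.64
= 299.94 mOsm/kg ≈ 299.9 mOsm/kg
Osmolar gap = measured − calculated = 306 − 299.9 = 6.1 mOsm/kg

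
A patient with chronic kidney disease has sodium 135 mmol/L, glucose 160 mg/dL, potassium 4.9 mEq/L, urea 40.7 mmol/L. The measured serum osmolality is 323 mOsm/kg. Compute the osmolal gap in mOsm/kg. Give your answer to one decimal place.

3.4 mOsm/kg

Calculated osmolality = 2·Na + glucose/18 + urea
= 2·135 + 160/18 + 40.7
= 270 + 8.89 + 40.70
= 319.59 mOsm/kg ≈ 319.6 mOsm/kg
Osmolar gap = measured − calculated = 323 − 319.6 = 3.4 mOsm/kg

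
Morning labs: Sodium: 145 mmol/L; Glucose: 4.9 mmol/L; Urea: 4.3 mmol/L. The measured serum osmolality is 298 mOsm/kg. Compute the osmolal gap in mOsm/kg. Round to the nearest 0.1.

Calculated osmolality = 2·Na + glucose + urea
= 2·145 + 4.9 + 4.3
= 290 + 4.90 + 4.30
= 299.2 mOsm/kg ≈ 299.2 mOsm/kg
Osmolar gap = measured − calculated = 298 − 299.2 = -1.2 mOsm/kg

-1.2 mOsm/kg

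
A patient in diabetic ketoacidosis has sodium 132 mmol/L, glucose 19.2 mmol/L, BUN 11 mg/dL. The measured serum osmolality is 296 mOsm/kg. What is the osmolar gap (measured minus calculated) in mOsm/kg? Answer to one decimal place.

Calculated osmolality = 2·Na + glucose + BUN/2.8
= 2·132 + 19.2 + 11/2.8
= 264 + 19.20 + 3.93
= 287.13 mOsm/kg ≈ 287.1 mOsm/kg
Osmolar gap = measured − calculated = 296 − 287.1 = 8.9 mOsm/kg

8.9 mOsm/kg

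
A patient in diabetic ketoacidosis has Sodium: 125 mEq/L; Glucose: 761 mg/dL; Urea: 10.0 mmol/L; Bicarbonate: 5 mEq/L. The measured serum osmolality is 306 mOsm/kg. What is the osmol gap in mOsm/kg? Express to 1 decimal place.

3.7 mOsm/kg

Calculated osmolality = 2·Na + glucose/18 + urea
= 2·125 + 761/18 + 10
= 250 + 42.28 + 10
= 302.28 mOsm/kg ≈ 302.3 mOsm/kg
Osmolar gap = measured − calculated = 306 − 302.3 = 3.7 mOsm/kg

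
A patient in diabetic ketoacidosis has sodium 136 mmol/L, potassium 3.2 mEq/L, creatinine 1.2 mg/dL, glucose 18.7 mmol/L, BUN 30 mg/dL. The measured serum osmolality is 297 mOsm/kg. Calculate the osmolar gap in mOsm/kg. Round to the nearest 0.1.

Calculated osmolality = 2·Na + glucose + BUN/2.8
= 2·136 + 18.7 + 30/2.8
= 272 + 18.70 + 10.71
= 301.41 mOsm/kg ≈ 301.4 mOsm/kg
Osmolar gap = measured − calculated = 297 − 301.4 = -4.4 mOsm/kg

-4.4 mOsm/kg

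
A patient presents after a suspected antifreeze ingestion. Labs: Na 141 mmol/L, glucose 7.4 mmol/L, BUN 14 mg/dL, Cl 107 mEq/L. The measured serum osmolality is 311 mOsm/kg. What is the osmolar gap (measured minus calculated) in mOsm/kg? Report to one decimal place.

Calculated osmolality = 2·Na + glucose + BUN/2.8
= 2·141 + 7.4 + 14/2.8
= 282 + 7.40 + 5
= 294.4 mOsm/kg ≈ 294.4 mOsm/kg
Osmolar gap = measured − calculated = 311 − 294.4 = 16.6 mOsm/kg

16.6 mOsm/kg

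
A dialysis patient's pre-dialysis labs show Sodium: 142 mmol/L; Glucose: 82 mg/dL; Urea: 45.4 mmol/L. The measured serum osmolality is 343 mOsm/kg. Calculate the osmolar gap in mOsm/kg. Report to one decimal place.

9.0 mOsm/kg

Calculated osmolality = 2·Na + glucose/18 + urea
= 2·142 + 82/18 + 45.4
= 284 + 4.56 + 45.40
= 333.96 mOsm/kg ≈ 334.0 mOsm/kg
Osmolar gap = measured − calculated = 343 − 334.0 = 9.0 mOsm/kg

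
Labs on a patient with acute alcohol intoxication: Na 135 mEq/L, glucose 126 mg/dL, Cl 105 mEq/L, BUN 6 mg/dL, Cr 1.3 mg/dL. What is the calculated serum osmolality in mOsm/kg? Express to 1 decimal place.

279.1 mOsm/kg

Calculated osmolality = 2·Na + glucose/18 + BUN/2.8
= 2·135 + 126/18 + 6/2.8
= 270 + 7 + 2.14
= 279.14 mOsm/kg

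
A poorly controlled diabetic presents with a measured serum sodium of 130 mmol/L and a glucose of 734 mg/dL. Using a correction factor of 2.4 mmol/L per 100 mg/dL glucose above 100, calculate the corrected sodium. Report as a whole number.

145 mmol/L

Corrected Na = measured Na + 2.4 · (glucose − 100)/100
= 130 + 2.4 · (734 − 100)/100
= 130 + 15.2
= 145.2 mmol/L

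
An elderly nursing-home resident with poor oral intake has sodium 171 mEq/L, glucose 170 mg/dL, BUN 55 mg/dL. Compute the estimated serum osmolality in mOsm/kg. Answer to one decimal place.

Calculated osmolality = 2·Na + glucose/18 + BUN/2.8
= 2·171 + 170/18 + 55/2.8
= 342 + 9.44 + 19.64
= 371.08 mOsm/kg

371.1 mOsm/kg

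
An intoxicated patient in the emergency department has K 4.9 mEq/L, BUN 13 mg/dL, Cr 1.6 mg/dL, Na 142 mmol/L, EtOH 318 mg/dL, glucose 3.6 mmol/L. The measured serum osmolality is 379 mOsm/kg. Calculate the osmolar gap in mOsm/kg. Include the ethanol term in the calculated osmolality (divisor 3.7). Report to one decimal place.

0.8 mOsm/kg

Calculated osmolality = 2·Na + glucose + BUN/2.8 + ethanol/3.7
= 2·142 + 3.6 + 13/2.8 + 318/3.7
= 284 + 3.60 + 4.64 + 85.95
= 378.19 mOsm/kg ≈ 378.2 mOsm/kg
Osmolar gap = measured − calculated = 379 − 378.2 = 0.8 mOsm/kg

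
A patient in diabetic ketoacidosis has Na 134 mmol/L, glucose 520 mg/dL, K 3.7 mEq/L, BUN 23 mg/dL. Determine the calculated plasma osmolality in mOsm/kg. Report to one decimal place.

Calculated osmolality = 2·Na + glucose/18 + BUN/2.8
= 2·134 + 520/18 + 23/2.8
= 268 + 28.89 + 8.21
= 305.1 mOsm/kg

305.1 mOsm/kg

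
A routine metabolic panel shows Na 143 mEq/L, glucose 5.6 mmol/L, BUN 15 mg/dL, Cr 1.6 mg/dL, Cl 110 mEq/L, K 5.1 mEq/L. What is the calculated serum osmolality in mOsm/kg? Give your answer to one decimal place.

Calculated osmolality = 2·Na + glucose + BUN/2.8
= 2·143 + 5.6 + 15/2.8
= 286 + 5.60 + 5.36
= 296.96 mOsm/kg

297.0 mOsm/kg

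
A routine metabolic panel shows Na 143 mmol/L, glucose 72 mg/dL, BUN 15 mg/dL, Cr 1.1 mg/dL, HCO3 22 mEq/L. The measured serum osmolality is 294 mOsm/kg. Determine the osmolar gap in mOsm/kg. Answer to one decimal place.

Calculated osmolality = 2·Na + glucose/18 + BUN/2.8
= 2·143 + 72/18 + 15/2.8
= 286 + 4 + 5.36
= 295.36 mOsm/kg ≈ 295.4 mOsm/kg
Osmolar gap = measured − calculated = 294 − 295.4 = -1.4 mOsm/kg

-1.4 mOsm/kg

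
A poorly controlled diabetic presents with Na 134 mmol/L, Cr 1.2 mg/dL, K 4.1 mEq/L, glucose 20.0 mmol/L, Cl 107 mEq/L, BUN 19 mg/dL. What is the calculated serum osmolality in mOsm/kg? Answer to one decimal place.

Calculated osmolality = 2·Na + glucose + BUN/2.8
= 2·134 + 20 + 19/2.8
= 268 + 20 + 6.79
= 294.79 mOsm/kg

294.8 mOsm/kg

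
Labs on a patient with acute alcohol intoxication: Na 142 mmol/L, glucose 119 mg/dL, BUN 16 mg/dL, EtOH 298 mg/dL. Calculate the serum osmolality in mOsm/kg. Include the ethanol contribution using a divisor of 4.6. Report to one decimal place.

Calculated osmolality = 2·Na + glucose/18 + BUN/2.8 + ethanol/4.6
= 2·142 + 119/18 + 16/2.8 + 298/4.6
= 284 + 6.61 + 5.71 + 64.78
= 361.1 mOsm/kg

361.1 mOsm/kg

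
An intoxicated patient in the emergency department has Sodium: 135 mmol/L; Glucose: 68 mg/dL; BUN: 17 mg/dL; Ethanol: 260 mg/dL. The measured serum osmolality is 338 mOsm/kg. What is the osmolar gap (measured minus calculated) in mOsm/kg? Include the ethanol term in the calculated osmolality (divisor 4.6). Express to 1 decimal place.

Calculated osmolality = 2·Na + glucose/18 + BUN/2.8 + ethanol/4.6
= 2·135 + 68/18 + 17/2.8 + 260/4.6
= 270 + 3.78 + 6.07 + 56.52
= 336.37 mOsm/kg ≈ 336.4 mOsm/kg
Osmolar gap = measured − calculated = 338 − 336.4 = 1.6 mOsm/kg

1.6 mOsm/kg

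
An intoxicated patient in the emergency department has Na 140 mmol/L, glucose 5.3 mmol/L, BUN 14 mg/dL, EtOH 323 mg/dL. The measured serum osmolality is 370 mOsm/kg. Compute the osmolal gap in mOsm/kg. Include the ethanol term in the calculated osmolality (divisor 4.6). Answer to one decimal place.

9.5 mOsm/kg

Calculated osmolality = 2·Na + glucose + BUN/2.8 + ethanol/4.6
= 2·140 + 5.3 + 14/2.8 + 323/4.6
= 280 + 5.30 + 5 + 70.22
= 360.52 mOsm/kg ≈ 360.5 mOsm/kg
Osmolar gap = measured − calculated = 370 − 360.5 = 9.5 mOsm/kg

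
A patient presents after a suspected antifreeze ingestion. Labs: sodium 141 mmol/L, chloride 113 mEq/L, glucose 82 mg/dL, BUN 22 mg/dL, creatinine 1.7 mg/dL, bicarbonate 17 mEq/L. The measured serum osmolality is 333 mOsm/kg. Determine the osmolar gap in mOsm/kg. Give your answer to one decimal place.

Calculated osmolality = 2·Na + glucose/18 + BUN/2.8
= 2·141 + 82/18 + 22/2.8
= 282 + 4.56 + 7.86
= 294.42 mOsm/kg ≈ 294.4 mOsm/kg
Osmolar gap = measured − calculated = 333 − 294.4 = 38.6 mOsm/kg

38.6 mOsm/kg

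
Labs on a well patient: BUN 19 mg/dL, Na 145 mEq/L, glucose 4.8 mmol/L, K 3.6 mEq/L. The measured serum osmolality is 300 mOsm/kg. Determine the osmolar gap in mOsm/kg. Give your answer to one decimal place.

-1.6 mOsm/kg

Calculated osmolality = 2·Na + glucose + BUN/2.8
= 2·145 + 4.8 + 19/2.8
= 290 + 4.80 + 6.79
= 301.59 mOsm/kg ≈ 301.6 mOsm/kg
Osmolar gap = measured − calculated = 300 − 301.6 = -1.6 mOsm/kg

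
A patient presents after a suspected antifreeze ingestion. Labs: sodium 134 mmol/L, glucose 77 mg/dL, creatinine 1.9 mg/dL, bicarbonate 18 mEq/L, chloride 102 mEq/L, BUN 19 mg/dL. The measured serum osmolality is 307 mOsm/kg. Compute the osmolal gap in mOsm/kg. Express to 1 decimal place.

Calculated osmolality = 2·Na + glucose/18 + BUN/2.8
= 2·134 + 77/18 + 19/2.8
= 268 + 4.28 + 6.79
= 279.07 mOsm/kg ≈ 279.1 mOsm/kg
Osmolar gap = measured − calculated = 307 − 279.1 = 27.9 mOsm/kg

27.9 mOsm/kg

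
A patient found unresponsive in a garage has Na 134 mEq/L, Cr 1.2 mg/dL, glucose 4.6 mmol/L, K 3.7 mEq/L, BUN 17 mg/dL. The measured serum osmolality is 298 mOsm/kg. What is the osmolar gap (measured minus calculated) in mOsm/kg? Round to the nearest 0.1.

Calculated osmolality = 2·Na + glucose + BUN/2.8
= 2·134 + 4.6 + 17/2.8
= 268 + 4.60 + 6.07
= 278.67 mOsm/kg ≈ 278.7 mOsm/kg
Osmolar gap = measured − calculated = 298 − 278.7 = 19.3 mOsm/kg

19.3 mOsm/kg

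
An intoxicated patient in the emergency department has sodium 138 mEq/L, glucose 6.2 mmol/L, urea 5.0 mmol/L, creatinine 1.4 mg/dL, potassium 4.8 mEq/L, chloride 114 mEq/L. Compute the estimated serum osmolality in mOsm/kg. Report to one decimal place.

287.2 mOsm/kg

Calculated osmolality = 2·Na + glucose + urea
= 2·138 + 6.2 + 5
= 276 + 6.20 + 5
= 287.2 mOsm/kg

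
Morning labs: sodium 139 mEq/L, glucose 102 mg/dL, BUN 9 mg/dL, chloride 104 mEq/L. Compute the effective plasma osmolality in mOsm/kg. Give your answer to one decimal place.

283.7 mOsm/kg

Effective osmolality excludes urea (freely permeant across cell membranes):
2·Na + glucose/18
= 2·139 + 102/18
= 278 + 5.67
= 283.67 mOsm/kg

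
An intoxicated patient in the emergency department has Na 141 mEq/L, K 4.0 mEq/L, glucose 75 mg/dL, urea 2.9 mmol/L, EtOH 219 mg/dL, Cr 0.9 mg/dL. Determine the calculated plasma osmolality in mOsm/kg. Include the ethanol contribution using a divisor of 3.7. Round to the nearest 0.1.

348.3 mOsm/kg

Calculated osmolality = 2·Na + glucose/18 + urea + ethanol/3.7
= 2·141 + 75/18 + 2.9 + 219/3.7
= 282 + 4.17 + 2.90 + 59.19
= 348.26 mOsm/kg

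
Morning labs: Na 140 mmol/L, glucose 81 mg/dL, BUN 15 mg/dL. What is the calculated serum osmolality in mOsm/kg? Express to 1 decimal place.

289.9 mOsm/kg

Calculated osmolality = 2·Na + glucose/18 + BUN/2.8
= 2·140 + 81/18 + 15/2.8
= 280 + 4.50 + 5.36
= 289.86 mOsm/kg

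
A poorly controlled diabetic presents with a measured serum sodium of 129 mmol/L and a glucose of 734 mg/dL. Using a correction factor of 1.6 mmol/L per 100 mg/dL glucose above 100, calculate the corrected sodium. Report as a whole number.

Corrected Na = measured Na + 1.6 · (glucose − 100)/100
= 129 + 1.6 · (734 − 100)/100
= 129 + 10.1
= 139.1 mmol/L

139 mmol/L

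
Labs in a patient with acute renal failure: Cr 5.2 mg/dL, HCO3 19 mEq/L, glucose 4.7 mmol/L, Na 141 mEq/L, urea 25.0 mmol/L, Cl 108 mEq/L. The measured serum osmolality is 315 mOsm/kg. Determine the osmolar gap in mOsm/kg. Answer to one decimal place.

3.3 mOsm/kg

Calculated osmolality = 2·Na + glucose + urea
= 2·141 + 4.7 + 25
= 282 + 4.70 + 25
= 311.7 mOsm/kg ≈ 311.7 mOsm/kg
Osmolar gap = measured − calculated = 315 − 311.7 = 3.3 mOsm/kg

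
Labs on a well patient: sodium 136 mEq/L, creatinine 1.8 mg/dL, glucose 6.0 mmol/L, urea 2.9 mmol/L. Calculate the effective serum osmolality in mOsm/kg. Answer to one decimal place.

Effective osmolality excludes urea (freely permeant across cell membranes):
2·Na + glucose
= 2·136 + 6
= 272 + 6
= 278 mOsm/kg

278.0 mOsm/kg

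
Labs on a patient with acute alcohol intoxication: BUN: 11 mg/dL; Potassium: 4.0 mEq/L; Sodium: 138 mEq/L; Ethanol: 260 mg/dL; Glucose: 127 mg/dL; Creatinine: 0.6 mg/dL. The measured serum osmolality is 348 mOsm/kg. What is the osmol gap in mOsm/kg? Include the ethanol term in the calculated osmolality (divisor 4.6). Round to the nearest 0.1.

Calculated osmolality = 2·Na + glucose/18 + BUN/2.8 + ethanol/4.6
= 2·138 + 127/18 + 11/2.8 + 260/4.6
= 276 + 7.06 + 3.93 + 56.52
= 343.51 mOsm/kg ≈ 343.5 mOsm/kg
Osmolar gap = measured − calculated = 348 − 343.5 = 4.5 mOsm/kg

4.5 mOsm/kg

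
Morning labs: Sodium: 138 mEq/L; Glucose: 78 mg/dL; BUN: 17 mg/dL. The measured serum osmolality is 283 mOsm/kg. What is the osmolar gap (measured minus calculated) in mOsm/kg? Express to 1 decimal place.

Calculated osmolality = 2·Na + glucose/18 + BUN/2.8
= 2·138 + 78/18 + 17/2.8
= 276 + 4.33 + 6.07
= 286.4 mOsm/kg ≈ 286.4 mOsm/kg
Osmolar gap = measured − calculated = 283 − 286.4 = -3.4 mOsm/kg

-3.4 mOsm/kg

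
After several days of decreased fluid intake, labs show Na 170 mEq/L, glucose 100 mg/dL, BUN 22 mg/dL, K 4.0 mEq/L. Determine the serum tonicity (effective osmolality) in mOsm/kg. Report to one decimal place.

Effective osmolality excludes urea (freely permeant across cell membranes):
2·Na + glucose/18
= 2·170 + 100/18
= 340 + 5.56
= 345.56 mOsm/kg

345.6 mOsm/kg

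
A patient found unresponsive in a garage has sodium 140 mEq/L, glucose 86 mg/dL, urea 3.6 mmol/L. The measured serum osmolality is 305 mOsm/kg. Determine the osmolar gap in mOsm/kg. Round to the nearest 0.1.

Calculated osmolality = 2·Na + glucose/18 + urea
= 2·140 + 86/18 + 3.6
= 280 + 4.78 + 3.60
= 288.38 mOsm/kg ≈ 288.4 mOsm/kg
Osmolar gap = measured − calculated = 305 − 288.4 = 16.6 mOsm/kg

16.6 mOsm/kg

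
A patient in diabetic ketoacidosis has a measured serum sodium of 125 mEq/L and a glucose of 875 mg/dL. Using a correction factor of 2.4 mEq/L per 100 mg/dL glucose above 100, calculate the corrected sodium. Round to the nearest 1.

Corrected Na = measured Na + 2.4 · (glucose − 100)/100
= 125 + 2.4 · (875 − 100)/100
= 125 + 18.6
= 143.6 mEq/L

144 mEq/L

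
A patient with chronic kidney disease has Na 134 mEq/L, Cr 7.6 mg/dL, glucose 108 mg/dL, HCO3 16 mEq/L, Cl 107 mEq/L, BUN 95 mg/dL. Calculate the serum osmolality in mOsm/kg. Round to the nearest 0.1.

Calculated osmolality = 2·Na + glucose/18 + BUN/2.8
= 2·134 + 108/18 + 95/2.8
= 268 + 6 + 33.93
= 307.93 mOsm/kg

307.9 mOsm/kg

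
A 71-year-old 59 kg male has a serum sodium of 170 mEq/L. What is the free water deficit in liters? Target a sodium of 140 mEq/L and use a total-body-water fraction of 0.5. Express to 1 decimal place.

TBW = 0.5 · 59 = 29.5 L
Free water deficit = TBW · (Na/140 − 1)
= 29.5 · (170/140 − 1)
= 29.5 · 0.2143
= 6.32 L

6.3 L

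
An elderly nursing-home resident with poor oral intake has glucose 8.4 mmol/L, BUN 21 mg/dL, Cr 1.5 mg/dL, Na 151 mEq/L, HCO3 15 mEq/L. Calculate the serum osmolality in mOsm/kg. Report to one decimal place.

317.9 mOsm/kg

Calculated osmolality = 2·Na + glucose + BUN/2.8
= 2·151 + 8.4 + 21/2.8
= 302 + 8.40 + 7.50
= 317.9 mOsm/kg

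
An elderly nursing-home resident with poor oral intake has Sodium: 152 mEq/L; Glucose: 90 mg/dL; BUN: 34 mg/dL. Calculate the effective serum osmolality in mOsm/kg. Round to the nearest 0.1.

309.0 mOsm/kg

Effective osmolality excludes urea (freely permeant across cell membranes):
2·Na + glucose/18
= 2·152 + 90/18
= 304 + 5
= 309 mOsm/kg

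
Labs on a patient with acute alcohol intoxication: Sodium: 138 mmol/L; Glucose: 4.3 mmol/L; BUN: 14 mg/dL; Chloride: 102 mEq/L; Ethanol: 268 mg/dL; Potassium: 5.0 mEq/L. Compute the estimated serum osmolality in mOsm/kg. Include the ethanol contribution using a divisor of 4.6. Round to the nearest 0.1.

343.6 mOsm/kg

Calculated osmolality = 2·Na + glucose + BUN/2.8 + ethanol/4.6
= 2·138 + 4.3 + 14/2.8 + 268/4.6
= 276 + 4.30 + 5 + 58.26
= 343.56 mOsm/kg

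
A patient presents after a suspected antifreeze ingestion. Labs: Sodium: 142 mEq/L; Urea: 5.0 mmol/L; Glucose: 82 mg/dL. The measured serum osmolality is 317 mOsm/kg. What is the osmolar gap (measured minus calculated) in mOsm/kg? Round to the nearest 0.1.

23.4 mOsm/kg

Calculated osmolality = 2·Na + glucose/18 + urea
= 2·142 + 82/18 + 5
= 284 + 4.56 + 5
= 293.56 mOsm/kg ≈ 293.6 mOsm/kg
Osmolar gap = measured − calculated = 317 − 293.6 = 23.4 mOsm/kg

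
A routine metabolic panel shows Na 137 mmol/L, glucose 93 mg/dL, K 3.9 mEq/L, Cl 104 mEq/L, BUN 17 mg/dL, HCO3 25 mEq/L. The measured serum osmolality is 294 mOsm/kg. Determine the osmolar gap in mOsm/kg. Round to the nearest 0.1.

8.8 mOsm/kg

Calculated osmolality = 2·Na + glucose/18 + BUN/2.8
= 2·137 + 93/18 + 17/2.8
= 274 + 5.17 + 6.07
= 285.24 mOsm/kg ≈ 285.2 mOsm/kg
Osmolar gap = measured − calculated = 294 − 285.2 = 8.8 mOsm/kg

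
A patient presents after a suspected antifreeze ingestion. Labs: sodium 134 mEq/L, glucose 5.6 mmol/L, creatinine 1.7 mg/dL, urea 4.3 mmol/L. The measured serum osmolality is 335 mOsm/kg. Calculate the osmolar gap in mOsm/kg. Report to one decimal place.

Calculated osmolality = 2·Na + glucose + urea
= 2·134 + 5.6 + 4.3
= 268 + 5.60 + 4.30
= 277.9 mOsm/kg ≈ 277.9 mOsm/kg
Osmolar gap = measured − calculated = 335 − 277.9 = 57.1 mOsm/kg

57.1 mOsm/kg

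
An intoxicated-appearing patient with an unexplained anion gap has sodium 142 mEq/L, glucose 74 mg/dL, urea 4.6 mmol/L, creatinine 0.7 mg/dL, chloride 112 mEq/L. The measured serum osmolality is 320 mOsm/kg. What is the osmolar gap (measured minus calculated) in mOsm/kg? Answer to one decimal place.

Calculated osmolality = 2·Na + glucose/18 + urea
= 2·142 + 74/18 + 4.6
= 284 + 4.11 + 4.60
= 292.71 mOsm/kg ≈ 292.7 mOsm/kg
Osmolar gap = measured − calculated = 320 − 292.7 = 27.3 mOsm/kg

27.3 mOsm/kg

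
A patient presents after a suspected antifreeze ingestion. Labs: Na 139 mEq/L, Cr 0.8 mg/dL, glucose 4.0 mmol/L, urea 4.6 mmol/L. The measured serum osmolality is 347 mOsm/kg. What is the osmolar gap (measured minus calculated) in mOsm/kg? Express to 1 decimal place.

60.4 mOsm/kg

Calculated osmolality = 2·Na + glucose + urea
= 2·139 + 4 + 4.6
= 278 + 4 + 4.60
= 286.6 mOsm/kg ≈ 286.6 mOsm/kg
Osmolar gap = measured − calculated = 347 − 286.6 = 60.4 mOsm/kg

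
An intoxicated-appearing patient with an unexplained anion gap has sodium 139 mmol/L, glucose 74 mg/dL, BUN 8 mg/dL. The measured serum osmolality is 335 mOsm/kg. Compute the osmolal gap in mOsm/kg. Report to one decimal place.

Calculated osmolality = 2·Na + glucose/18 + BUN/2.8
= 2·139 + 74/18 + 8/2.8
= 278 + 4.11 + 2.86
= 284.97 mOsm/kg ≈ 285.0 mOsm/kg
Osmolar gap = measured − calculated = 335 − 285.0 = 50.0 mOsm/kg

50.0 mOsm/kg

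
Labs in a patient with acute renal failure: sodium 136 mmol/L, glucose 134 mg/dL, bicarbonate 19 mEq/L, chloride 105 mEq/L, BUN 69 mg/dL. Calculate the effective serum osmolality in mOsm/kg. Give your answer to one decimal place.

279.4 mOsm/kg

Effective osmolality excludes urea (freely permeant across cell membranes):
2·Na + glucose/18
= 2·136 + 134/18
= 272 + 7.44
= 279.44 mOsm/kg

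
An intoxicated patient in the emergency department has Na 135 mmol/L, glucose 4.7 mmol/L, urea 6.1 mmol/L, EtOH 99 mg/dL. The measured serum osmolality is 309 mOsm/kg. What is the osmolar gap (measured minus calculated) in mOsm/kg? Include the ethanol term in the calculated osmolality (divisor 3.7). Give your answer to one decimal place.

1.4 mOsm/kg

Calculated osmolality = 2·Na + glucose + urea + ethanol/3.7
= 2·135 + 4.7 + 6.1 + 99/3.7
= 270 + 4.70 + 6.10 + 26.76
= 307.56 mOsm/kg ≈ 307.6 mOsm/kg
Osmolar gap = measured − calculated = 309 − 307.6 = 1.4 mOsm/kg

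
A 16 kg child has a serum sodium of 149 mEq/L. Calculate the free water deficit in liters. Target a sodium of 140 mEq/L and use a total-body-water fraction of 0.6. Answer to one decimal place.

0.6 L

TBW = 0.6 · 16 = 9.6 L
Free water deficit = TBW · (Na/140 − 1)
= 9.6 · (149/140 − 1)
= 9.6 · 0.0643
= 0.62 L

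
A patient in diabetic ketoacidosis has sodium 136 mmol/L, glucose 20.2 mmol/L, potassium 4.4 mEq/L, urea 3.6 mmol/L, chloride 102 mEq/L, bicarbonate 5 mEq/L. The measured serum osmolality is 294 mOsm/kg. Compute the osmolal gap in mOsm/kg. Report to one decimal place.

-1.8 mOsm/kg

Calculated osmolality = 2·Na + glucose + urea
= 2·136 + 20.2 + 3.6
= 272 + 20.20 + 3.60
= 295.8 mOsm/kg ≈ 295.8 mOsm/kg
Osmolar gap = measured − calculated = 294 − 295.8 = -1.8 mOsm/kg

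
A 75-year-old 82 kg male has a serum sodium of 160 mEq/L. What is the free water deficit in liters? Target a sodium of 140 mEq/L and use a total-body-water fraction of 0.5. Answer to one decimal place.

TBW = 0.5 · 82 = 41 L
Free water deficit = TBW · (Na/140 − 1)
= 41 · (160/140 − 1)
= 41 · 0.1429
= 5.86 L

5.9 L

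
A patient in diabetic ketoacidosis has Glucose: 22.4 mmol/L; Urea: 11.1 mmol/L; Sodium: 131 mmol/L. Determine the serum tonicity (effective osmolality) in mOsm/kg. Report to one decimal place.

284.4 mOsm/kg

Effective osmolality excludes urea (freely permeant across cell membranes):
2·Na + glucose
= 2·131 + 22.4
= 262 + 22.4
= 284.4 mOsm/kg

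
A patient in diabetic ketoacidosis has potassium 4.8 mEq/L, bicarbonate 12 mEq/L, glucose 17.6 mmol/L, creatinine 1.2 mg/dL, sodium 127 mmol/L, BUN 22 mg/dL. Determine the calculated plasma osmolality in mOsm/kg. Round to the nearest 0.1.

279.5 mOsm/kg

Calculated osmolality = 2·Na + glucose + BUN/2.8
= 2·127 + 17.6 + 22/2.8
= 254 + 17.60 + 7.86
= 279.46 mOsm/kg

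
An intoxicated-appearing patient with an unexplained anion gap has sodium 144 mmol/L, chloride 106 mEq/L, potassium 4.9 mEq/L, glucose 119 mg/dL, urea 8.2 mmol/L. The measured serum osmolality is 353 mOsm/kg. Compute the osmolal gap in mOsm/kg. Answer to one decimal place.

Calculated osmolality = 2·Na + glucose/18 + urea
= 2·144 + 119/18 + 8.2
= 288 + 6.61 + 8.20
= 302.81 mOsm/kg ≈ 302.8 mOsm/kg
Osmolar gap = measured − calculated = 353 − 302.8 = 50.2 mOsm/kg

50.2 mOsm/kg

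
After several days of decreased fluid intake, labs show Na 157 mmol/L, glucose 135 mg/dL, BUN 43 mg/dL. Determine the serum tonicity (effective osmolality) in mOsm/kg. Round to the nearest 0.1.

Effective osmolality excludes urea (freely permeant across cell membranes):
2·Na + glucose/18
= 2·157 + 135/18
= 314 + 7.5
= 321.5 mOsm/kg

321.5 mOsm/kg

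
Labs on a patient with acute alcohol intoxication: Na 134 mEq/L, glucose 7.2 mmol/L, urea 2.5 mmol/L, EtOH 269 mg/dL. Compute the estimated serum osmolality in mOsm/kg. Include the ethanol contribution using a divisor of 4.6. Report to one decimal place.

Calculated osmolality = 2·Na + glucose + urea + ethanol/4.6
= 2·134 + 7.2 + 2.5 + 269/4.6
= 268 + 7.20 + 2.50 + 58.48
= 336.18 mOsm/kg

336.2 mOsm/kg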